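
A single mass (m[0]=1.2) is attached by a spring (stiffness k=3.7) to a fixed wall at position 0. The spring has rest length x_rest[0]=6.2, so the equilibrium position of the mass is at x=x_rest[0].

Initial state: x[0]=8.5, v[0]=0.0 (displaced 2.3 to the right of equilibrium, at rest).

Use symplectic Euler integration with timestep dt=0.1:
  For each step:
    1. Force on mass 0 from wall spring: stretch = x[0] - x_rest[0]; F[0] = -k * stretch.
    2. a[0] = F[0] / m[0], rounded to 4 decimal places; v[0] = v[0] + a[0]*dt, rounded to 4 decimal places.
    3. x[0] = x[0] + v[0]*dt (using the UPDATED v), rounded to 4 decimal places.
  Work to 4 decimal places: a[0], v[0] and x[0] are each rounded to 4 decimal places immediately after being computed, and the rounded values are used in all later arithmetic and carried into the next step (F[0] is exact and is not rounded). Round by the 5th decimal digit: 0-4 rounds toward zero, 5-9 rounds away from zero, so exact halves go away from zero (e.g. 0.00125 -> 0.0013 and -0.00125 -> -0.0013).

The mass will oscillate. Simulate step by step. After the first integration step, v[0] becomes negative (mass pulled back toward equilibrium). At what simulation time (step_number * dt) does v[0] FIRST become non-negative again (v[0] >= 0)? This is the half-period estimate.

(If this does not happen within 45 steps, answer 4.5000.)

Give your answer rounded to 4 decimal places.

Answer: 1.8000

Derivation:
Step 0: x=[8.5000] v=[0.0000]
Step 1: x=[8.4291] v=[-0.7092]
Step 2: x=[8.2895] v=[-1.3965]
Step 3: x=[8.0854] v=[-2.0408]
Step 4: x=[7.8232] v=[-2.6221]
Step 5: x=[7.5109] v=[-3.1226]
Step 6: x=[7.1582] v=[-3.5268]
Step 7: x=[6.7760] v=[-3.8223]
Step 8: x=[6.3760] v=[-3.9999]
Step 9: x=[5.9706] v=[-4.0542]
Step 10: x=[5.5723] v=[-3.9835]
Step 11: x=[5.1933] v=[-3.7900]
Step 12: x=[4.8453] v=[-3.4796]
Step 13: x=[4.5391] v=[-3.0619]
Step 14: x=[4.2841] v=[-2.5498]
Step 15: x=[4.0882] v=[-1.9591]
Step 16: x=[3.9574] v=[-1.3080]
Step 17: x=[3.8958] v=[-0.6165]
Step 18: x=[3.9052] v=[0.0940]
First v>=0 after going negative at step 18, time=1.8000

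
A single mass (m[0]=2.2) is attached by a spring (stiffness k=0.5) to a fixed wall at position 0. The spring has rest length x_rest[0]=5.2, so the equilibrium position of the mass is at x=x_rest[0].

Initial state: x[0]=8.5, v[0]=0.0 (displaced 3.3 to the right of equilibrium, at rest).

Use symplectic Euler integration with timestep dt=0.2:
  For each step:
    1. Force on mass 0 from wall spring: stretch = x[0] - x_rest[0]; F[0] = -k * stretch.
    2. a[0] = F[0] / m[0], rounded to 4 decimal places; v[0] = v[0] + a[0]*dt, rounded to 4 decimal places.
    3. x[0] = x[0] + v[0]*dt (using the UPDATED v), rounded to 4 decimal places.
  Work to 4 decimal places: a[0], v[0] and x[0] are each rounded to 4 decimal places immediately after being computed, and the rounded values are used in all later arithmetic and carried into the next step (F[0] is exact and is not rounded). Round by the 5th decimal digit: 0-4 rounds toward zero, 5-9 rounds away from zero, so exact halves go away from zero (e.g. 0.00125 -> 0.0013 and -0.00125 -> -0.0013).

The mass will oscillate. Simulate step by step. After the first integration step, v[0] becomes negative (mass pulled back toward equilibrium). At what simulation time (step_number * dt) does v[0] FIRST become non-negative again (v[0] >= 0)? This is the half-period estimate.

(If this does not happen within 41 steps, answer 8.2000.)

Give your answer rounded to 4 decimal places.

Answer: 6.6000

Derivation:
Step 0: x=[8.5000] v=[0.0000]
Step 1: x=[8.4700] v=[-0.1500]
Step 2: x=[8.4103] v=[-0.2986]
Step 3: x=[8.3214] v=[-0.4445]
Step 4: x=[8.2041] v=[-0.5864]
Step 5: x=[8.0595] v=[-0.7230]
Step 6: x=[7.8889] v=[-0.8530]
Step 7: x=[7.6939] v=[-0.9752]
Step 8: x=[7.4762] v=[-1.0886]
Step 9: x=[7.2378] v=[-1.1921]
Step 10: x=[6.9809] v=[-1.2847]
Step 11: x=[6.7078] v=[-1.3657]
Step 12: x=[6.4210] v=[-1.4342]
Step 13: x=[6.1231] v=[-1.4897]
Step 14: x=[5.8168] v=[-1.5317]
Step 15: x=[5.5049] v=[-1.5597]
Step 16: x=[5.1902] v=[-1.5736]
Step 17: x=[4.8756] v=[-1.5732]
Step 18: x=[4.5639] v=[-1.5585]
Step 19: x=[4.2580] v=[-1.5296]
Step 20: x=[3.9606] v=[-1.4868]
Step 21: x=[3.6745] v=[-1.4305]
Step 22: x=[3.4023] v=[-1.3612]
Step 23: x=[3.1464] v=[-1.2795]
Step 24: x=[2.9092] v=[-1.1862]
Step 25: x=[2.6928] v=[-1.0821]
Step 26: x=[2.4992] v=[-0.9681]
Step 27: x=[2.3301] v=[-0.8453]
Step 28: x=[2.1871] v=[-0.7148]
Step 29: x=[2.0715] v=[-0.5778]
Step 30: x=[1.9844] v=[-0.4356]
Step 31: x=[1.9265] v=[-0.2894]
Step 32: x=[1.8984] v=[-0.1406]
Step 33: x=[1.9003] v=[0.0095]
First v>=0 after going negative at step 33, time=6.6000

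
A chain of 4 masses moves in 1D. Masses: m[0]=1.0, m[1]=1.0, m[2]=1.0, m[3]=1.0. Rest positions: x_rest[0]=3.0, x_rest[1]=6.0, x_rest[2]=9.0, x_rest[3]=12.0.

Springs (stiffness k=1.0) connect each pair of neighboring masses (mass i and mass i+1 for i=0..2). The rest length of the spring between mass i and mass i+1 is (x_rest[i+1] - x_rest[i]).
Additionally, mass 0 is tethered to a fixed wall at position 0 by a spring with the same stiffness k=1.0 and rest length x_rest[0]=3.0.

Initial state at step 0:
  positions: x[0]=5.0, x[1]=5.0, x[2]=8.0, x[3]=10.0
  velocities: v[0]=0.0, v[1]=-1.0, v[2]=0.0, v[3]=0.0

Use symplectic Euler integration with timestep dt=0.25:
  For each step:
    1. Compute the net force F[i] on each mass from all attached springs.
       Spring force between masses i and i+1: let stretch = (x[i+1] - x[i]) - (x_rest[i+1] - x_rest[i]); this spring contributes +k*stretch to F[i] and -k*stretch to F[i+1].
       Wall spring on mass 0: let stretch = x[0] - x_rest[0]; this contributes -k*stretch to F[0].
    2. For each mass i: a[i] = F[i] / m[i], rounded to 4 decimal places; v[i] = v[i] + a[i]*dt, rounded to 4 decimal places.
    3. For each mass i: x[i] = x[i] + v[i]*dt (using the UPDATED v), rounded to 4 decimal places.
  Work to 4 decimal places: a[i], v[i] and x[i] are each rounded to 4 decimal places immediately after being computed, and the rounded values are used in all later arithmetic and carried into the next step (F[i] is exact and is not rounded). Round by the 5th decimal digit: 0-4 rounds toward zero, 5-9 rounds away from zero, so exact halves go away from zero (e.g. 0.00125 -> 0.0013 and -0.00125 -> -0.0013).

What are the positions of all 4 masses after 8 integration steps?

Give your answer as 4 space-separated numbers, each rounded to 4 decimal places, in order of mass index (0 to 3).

Step 0: x=[5.0000 5.0000 8.0000 10.0000] v=[0.0000 -1.0000 0.0000 0.0000]
Step 1: x=[4.6875 4.9375 7.9375 10.0625] v=[-1.2500 -0.2500 -0.2500 0.2500]
Step 2: x=[4.0977 5.0469 7.8203 10.1797] v=[-2.3594 0.4375 -0.4688 0.4688]
Step 3: x=[3.3111 5.2703 7.6772 10.3370] v=[-3.1465 0.8936 -0.5723 0.6290]
Step 4: x=[2.4400 5.5217 7.5499 10.5155] v=[-3.4845 1.0055 -0.5091 0.7141]
Step 5: x=[1.6090 5.7072 7.4812 10.6962] v=[-3.3241 0.7421 -0.2748 0.7227]
Step 6: x=[0.9336 5.7475 7.5026 10.8635] v=[-2.7018 0.1611 0.0855 0.6690]
Step 7: x=[0.5007 5.5966 7.6244 11.0082] v=[-1.7317 -0.6036 0.4870 0.5788]
Step 8: x=[0.3550 5.2540 7.8309 11.1289] v=[-0.5829 -1.3706 0.8260 0.4829]

Answer: 0.3550 5.2540 7.8309 11.1289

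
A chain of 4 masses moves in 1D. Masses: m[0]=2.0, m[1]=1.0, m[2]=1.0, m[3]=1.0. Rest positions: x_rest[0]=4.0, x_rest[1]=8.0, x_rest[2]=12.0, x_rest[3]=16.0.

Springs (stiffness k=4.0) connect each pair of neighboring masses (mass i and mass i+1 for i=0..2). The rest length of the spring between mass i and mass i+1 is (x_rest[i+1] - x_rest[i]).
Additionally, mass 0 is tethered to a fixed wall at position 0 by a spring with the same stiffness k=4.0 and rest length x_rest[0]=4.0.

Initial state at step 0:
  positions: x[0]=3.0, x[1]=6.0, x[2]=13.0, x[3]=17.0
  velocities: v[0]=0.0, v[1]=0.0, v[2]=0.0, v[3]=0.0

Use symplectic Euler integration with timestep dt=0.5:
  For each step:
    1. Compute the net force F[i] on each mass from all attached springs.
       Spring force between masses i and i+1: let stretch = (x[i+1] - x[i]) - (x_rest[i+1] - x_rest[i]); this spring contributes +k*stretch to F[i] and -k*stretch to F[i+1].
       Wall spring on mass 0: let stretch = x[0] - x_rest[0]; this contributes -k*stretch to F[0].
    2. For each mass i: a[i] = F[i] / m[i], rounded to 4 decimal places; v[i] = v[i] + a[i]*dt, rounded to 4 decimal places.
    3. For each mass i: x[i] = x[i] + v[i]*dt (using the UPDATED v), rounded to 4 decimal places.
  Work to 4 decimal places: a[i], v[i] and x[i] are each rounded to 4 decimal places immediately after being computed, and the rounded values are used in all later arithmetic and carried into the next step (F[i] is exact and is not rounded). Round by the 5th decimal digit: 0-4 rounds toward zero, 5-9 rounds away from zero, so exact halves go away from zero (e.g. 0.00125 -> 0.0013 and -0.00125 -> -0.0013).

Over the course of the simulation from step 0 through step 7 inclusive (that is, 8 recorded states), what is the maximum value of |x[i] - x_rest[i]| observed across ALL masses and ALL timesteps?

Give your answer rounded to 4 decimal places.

Step 0: x=[3.0000 6.0000 13.0000 17.0000] v=[0.0000 0.0000 0.0000 0.0000]
Step 1: x=[3.0000 10.0000 10.0000 17.0000] v=[0.0000 8.0000 -6.0000 0.0000]
Step 2: x=[5.0000 7.0000 14.0000 14.0000] v=[4.0000 -6.0000 8.0000 -6.0000]
Step 3: x=[5.5000 9.0000 11.0000 15.0000] v=[1.0000 4.0000 -6.0000 2.0000]
Step 4: x=[5.0000 9.5000 10.0000 16.0000] v=[-1.0000 1.0000 -2.0000 2.0000]
Step 5: x=[4.2500 6.0000 14.5000 15.0000] v=[-1.5000 -7.0000 9.0000 -2.0000]
Step 6: x=[2.2500 9.2500 11.0000 17.5000] v=[-4.0000 6.5000 -7.0000 5.0000]
Step 7: x=[2.6250 7.2500 12.2500 17.5000] v=[0.7500 -4.0000 2.5000 0.0000]
Max displacement = 2.5000

Answer: 2.5000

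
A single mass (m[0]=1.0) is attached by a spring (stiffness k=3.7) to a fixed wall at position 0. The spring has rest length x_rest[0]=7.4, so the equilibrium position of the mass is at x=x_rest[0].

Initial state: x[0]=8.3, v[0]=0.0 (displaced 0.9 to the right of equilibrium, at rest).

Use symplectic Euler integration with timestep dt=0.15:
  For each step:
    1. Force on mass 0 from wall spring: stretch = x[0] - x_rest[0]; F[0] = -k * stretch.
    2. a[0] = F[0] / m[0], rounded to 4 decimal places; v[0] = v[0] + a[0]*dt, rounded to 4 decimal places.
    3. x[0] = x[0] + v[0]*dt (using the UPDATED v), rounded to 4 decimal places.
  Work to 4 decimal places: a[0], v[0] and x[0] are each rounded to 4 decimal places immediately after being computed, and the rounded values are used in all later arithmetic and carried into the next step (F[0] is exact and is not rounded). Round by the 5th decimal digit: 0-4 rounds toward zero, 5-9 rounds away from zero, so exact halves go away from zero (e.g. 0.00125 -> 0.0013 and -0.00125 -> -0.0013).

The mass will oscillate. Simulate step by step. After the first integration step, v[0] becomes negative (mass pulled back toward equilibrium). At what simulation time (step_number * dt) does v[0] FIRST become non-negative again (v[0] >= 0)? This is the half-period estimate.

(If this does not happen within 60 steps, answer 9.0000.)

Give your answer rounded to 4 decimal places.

Step 0: x=[8.3000] v=[0.0000]
Step 1: x=[8.2251] v=[-0.4995]
Step 2: x=[8.0815] v=[-0.9574]
Step 3: x=[7.8812] v=[-1.3356]
Step 4: x=[7.6408] v=[-1.6027]
Step 5: x=[7.3803] v=[-1.7364]
Step 6: x=[7.1215] v=[-1.7255]
Step 7: x=[6.8859] v=[-1.5709]
Step 8: x=[6.6931] v=[-1.2856]
Step 9: x=[6.5591] v=[-0.8933]
Step 10: x=[6.4951] v=[-0.4266]
Step 11: x=[6.5064] v=[0.0756]
First v>=0 after going negative at step 11, time=1.6500

Answer: 1.6500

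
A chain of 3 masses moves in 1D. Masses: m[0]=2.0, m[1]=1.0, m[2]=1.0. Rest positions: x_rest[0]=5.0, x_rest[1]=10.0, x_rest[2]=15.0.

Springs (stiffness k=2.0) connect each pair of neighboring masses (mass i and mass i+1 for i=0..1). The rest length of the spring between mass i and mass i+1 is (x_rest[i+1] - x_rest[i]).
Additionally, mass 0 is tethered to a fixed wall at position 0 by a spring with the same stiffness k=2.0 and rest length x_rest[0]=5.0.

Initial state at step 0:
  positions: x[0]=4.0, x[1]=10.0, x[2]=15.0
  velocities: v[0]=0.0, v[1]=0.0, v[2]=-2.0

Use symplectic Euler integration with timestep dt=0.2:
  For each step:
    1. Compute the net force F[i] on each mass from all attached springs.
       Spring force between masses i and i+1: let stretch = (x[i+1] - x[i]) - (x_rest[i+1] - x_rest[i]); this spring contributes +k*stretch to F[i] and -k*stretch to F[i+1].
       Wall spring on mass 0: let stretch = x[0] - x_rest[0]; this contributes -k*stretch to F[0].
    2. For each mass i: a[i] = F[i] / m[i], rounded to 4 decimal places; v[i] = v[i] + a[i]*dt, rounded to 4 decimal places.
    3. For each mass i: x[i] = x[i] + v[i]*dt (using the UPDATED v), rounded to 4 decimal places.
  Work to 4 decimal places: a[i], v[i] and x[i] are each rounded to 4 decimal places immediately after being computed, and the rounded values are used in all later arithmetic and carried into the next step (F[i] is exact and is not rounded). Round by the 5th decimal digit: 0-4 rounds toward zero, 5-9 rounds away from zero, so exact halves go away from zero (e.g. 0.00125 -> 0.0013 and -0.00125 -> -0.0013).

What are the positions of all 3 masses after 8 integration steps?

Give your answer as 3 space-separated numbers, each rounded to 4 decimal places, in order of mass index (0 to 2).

Answer: 5.2352 8.3216 12.8713

Derivation:
Step 0: x=[4.0000 10.0000 15.0000] v=[0.0000 0.0000 -2.0000]
Step 1: x=[4.0800 9.9200 14.6000] v=[0.4000 -0.4000 -2.0000]
Step 2: x=[4.2304 9.7472 14.2256] v=[0.7520 -0.8640 -1.8720]
Step 3: x=[4.4323 9.4913 13.8929] v=[1.0093 -1.2794 -1.6634]
Step 4: x=[4.6592 9.1828 13.6081] v=[1.1346 -1.5424 -1.4240]
Step 5: x=[4.8807 8.8665 13.3693] v=[1.1075 -1.5817 -1.1941]
Step 6: x=[5.0664 8.5915 13.1703] v=[0.9285 -1.3749 -0.9952]
Step 7: x=[5.1904 8.4008 13.0050] v=[0.6202 -0.9534 -0.8267]
Step 8: x=[5.2352 8.3216 12.8713] v=[0.2242 -0.3959 -0.6684]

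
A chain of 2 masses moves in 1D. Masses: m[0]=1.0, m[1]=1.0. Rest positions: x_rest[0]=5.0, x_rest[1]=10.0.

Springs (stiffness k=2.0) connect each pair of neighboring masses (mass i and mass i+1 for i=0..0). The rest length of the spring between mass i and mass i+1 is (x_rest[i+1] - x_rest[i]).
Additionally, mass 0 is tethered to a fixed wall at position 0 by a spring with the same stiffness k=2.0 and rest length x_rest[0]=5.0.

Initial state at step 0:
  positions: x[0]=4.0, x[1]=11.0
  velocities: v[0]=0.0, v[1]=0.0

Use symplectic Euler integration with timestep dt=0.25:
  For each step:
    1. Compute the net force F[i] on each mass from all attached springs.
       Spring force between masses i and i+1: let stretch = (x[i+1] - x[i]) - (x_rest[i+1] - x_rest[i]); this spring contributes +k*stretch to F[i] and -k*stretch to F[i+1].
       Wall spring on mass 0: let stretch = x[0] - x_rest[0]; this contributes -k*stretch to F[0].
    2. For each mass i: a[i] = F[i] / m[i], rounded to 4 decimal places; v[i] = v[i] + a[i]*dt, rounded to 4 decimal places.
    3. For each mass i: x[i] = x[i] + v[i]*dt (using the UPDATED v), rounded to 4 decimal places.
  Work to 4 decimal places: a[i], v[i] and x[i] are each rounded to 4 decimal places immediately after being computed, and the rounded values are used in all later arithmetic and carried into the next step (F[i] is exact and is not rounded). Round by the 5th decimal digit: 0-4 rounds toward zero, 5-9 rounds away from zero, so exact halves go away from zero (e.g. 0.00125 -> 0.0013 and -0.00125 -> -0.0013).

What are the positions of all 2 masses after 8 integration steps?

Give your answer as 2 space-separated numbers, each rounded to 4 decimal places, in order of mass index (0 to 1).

Step 0: x=[4.0000 11.0000] v=[0.0000 0.0000]
Step 1: x=[4.3750 10.7500] v=[1.5000 -1.0000]
Step 2: x=[5.0000 10.3281] v=[2.5000 -1.6875]
Step 3: x=[5.6660 9.8652] v=[2.6641 -1.8516]
Step 4: x=[6.1487 9.5024] v=[1.9307 -1.4512]
Step 5: x=[6.2820 9.3454] v=[0.5332 -0.6281]
Step 6: x=[6.0130 9.4305] v=[-1.0761 0.3402]
Step 7: x=[5.4195 9.7134] v=[-2.3739 1.1315]
Step 8: x=[4.6853 10.0846] v=[-2.9367 1.4846]

Answer: 4.6853 10.0846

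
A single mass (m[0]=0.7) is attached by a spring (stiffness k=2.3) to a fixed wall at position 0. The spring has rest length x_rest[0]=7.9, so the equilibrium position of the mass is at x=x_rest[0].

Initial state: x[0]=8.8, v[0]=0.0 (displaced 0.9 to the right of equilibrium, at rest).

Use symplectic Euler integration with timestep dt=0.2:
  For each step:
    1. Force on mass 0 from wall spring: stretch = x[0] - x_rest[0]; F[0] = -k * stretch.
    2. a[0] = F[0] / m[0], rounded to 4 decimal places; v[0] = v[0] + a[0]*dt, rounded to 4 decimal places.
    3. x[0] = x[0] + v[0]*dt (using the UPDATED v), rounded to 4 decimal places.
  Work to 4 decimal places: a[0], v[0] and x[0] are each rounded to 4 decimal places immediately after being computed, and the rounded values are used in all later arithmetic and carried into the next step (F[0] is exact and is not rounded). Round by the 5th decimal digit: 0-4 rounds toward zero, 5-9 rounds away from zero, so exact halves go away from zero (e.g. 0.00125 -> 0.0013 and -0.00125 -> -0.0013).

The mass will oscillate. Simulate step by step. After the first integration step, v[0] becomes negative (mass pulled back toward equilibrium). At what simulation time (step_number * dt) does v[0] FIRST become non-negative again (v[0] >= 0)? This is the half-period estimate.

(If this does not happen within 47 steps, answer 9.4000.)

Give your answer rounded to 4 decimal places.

Answer: 1.8000

Derivation:
Step 0: x=[8.8000] v=[0.0000]
Step 1: x=[8.6817] v=[-0.5914]
Step 2: x=[8.4607] v=[-1.1051]
Step 3: x=[8.1660] v=[-1.4736]
Step 4: x=[7.8363] v=[-1.6484]
Step 5: x=[7.5150] v=[-1.6065]
Step 6: x=[7.2443] v=[-1.3535]
Step 7: x=[7.0598] v=[-0.9226]
Step 8: x=[6.9857] v=[-0.3705]
Step 9: x=[7.0318] v=[0.2303]
First v>=0 after going negative at step 9, time=1.8000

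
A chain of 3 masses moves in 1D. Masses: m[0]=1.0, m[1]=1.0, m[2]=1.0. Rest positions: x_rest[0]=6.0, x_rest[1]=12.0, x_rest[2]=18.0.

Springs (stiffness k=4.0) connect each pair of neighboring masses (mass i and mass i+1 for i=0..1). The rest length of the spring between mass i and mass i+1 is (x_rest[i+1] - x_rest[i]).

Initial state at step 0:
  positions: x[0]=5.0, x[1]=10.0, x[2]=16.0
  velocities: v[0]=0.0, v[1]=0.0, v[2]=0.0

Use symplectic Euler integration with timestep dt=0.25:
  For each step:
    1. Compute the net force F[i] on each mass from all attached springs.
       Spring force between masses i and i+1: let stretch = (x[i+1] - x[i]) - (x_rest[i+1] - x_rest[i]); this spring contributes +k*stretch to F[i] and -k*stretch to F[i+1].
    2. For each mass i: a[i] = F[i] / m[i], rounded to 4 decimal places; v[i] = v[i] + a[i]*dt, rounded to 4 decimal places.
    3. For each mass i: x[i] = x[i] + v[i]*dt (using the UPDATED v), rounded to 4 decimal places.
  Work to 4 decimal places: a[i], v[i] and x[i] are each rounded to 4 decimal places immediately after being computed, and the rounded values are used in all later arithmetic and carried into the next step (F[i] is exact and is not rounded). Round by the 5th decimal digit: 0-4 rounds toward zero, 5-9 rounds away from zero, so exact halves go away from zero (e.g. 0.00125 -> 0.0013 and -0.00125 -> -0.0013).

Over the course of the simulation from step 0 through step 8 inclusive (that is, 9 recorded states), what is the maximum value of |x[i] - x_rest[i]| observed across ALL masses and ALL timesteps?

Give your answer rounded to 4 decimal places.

Step 0: x=[5.0000 10.0000 16.0000] v=[0.0000 0.0000 0.0000]
Step 1: x=[4.7500 10.2500 16.0000] v=[-1.0000 1.0000 0.0000]
Step 2: x=[4.3750 10.5625 16.0625] v=[-1.5000 1.2500 0.2500]
Step 3: x=[4.0469 10.7031 16.2500] v=[-1.3125 0.5625 0.7500]
Step 4: x=[3.8828 10.5664 16.5508] v=[-0.6563 -0.5468 1.2031]
Step 5: x=[3.8896 10.2549 16.8555] v=[0.0273 -1.2460 1.2187]
Step 6: x=[3.9878 10.0022 17.0100] v=[0.3926 -1.0107 0.6181]
Step 7: x=[4.0896 9.9979 16.9126] v=[0.4070 -0.0173 -0.3897]
Step 8: x=[4.1684 10.2452 16.5865] v=[0.3153 0.9891 -1.3044]
Max displacement = 2.1172

Answer: 2.1172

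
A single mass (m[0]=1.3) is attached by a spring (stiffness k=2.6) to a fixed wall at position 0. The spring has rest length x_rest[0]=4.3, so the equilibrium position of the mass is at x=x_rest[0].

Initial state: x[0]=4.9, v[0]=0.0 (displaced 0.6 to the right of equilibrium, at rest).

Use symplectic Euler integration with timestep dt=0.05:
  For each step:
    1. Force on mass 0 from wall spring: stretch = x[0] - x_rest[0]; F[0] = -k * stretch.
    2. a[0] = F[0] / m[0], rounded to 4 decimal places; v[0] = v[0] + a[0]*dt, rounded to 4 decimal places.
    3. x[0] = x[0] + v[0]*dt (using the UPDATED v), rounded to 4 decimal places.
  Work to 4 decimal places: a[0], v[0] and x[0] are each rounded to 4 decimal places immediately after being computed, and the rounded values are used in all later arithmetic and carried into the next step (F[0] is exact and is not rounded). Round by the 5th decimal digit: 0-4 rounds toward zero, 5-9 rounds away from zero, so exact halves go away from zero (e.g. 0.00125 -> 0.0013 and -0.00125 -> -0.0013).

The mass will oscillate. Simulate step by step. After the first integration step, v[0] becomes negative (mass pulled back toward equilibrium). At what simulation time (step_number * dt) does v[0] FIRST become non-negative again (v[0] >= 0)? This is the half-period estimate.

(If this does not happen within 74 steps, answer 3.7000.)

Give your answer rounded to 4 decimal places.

Answer: 2.2500

Derivation:
Step 0: x=[4.9000] v=[0.0000]
Step 1: x=[4.8970] v=[-0.0600]
Step 2: x=[4.8910] v=[-0.1197]
Step 3: x=[4.8821] v=[-0.1788]
Step 4: x=[4.8703] v=[-0.2370]
Step 5: x=[4.8556] v=[-0.2940]
Step 6: x=[4.8381] v=[-0.3496]
Step 7: x=[4.8179] v=[-0.4034]
Step 8: x=[4.7951] v=[-0.4552]
Step 9: x=[4.7699] v=[-0.5047]
Step 10: x=[4.7423] v=[-0.5517]
Step 11: x=[4.7125] v=[-0.5959]
Step 12: x=[4.6806] v=[-0.6372]
Step 13: x=[4.6468] v=[-0.6753]
Step 14: x=[4.6113] v=[-0.7100]
Step 15: x=[4.5742] v=[-0.7411]
Step 16: x=[4.5358] v=[-0.7685]
Step 17: x=[4.4962] v=[-0.7921]
Step 18: x=[4.4556] v=[-0.8117]
Step 19: x=[4.4142] v=[-0.8273]
Step 20: x=[4.3723] v=[-0.8387]
Step 21: x=[4.3300] v=[-0.8459]
Step 22: x=[4.2876] v=[-0.8489]
Step 23: x=[4.2452] v=[-0.8477]
Step 24: x=[4.2031] v=[-0.8422]
Step 25: x=[4.1615] v=[-0.8325]
Step 26: x=[4.1206] v=[-0.8187]
Step 27: x=[4.0806] v=[-0.8008]
Step 28: x=[4.0417] v=[-0.7789]
Step 29: x=[4.0040] v=[-0.7531]
Step 30: x=[3.9678] v=[-0.7235]
Step 31: x=[3.9333] v=[-0.6903]
Step 32: x=[3.9006] v=[-0.6536]
Step 33: x=[3.8699] v=[-0.6137]
Step 34: x=[3.8414] v=[-0.5707]
Step 35: x=[3.8152] v=[-0.5248]
Step 36: x=[3.7914] v=[-0.4763]
Step 37: x=[3.7701] v=[-0.4254]
Step 38: x=[3.7515] v=[-0.3724]
Step 39: x=[3.7356] v=[-0.3176]
Step 40: x=[3.7225] v=[-0.2612]
Step 41: x=[3.7123] v=[-0.2035]
Step 42: x=[3.7051] v=[-0.1447]
Step 43: x=[3.7008] v=[-0.0852]
Step 44: x=[3.6995] v=[-0.0253]
Step 45: x=[3.7012] v=[0.0348]
First v>=0 after going negative at step 45, time=2.2500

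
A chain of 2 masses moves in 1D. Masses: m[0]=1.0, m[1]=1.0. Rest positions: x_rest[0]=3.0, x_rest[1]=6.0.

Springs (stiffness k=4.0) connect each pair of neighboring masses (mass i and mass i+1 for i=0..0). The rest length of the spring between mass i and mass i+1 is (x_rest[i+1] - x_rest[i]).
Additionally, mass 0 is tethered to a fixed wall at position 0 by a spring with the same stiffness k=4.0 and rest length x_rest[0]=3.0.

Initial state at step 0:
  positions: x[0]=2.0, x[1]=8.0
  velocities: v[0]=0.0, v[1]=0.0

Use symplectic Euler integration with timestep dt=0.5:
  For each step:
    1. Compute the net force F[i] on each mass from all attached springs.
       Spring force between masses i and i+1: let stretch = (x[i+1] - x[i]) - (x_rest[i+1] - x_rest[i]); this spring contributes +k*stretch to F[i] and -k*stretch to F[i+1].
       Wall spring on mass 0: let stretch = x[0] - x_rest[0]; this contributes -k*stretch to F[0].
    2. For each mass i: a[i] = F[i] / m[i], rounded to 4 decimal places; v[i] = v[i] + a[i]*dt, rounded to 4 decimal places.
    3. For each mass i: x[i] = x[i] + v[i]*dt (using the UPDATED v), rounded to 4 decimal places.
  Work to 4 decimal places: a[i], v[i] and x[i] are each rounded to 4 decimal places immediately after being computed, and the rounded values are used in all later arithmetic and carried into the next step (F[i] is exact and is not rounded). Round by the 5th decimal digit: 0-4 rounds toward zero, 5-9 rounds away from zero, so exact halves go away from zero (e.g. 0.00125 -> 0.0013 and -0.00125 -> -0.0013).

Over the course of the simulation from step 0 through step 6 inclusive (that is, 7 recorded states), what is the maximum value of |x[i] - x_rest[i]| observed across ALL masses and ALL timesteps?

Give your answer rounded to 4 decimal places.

Answer: 3.0000

Derivation:
Step 0: x=[2.0000 8.0000] v=[0.0000 0.0000]
Step 1: x=[6.0000 5.0000] v=[8.0000 -6.0000]
Step 2: x=[3.0000 6.0000] v=[-6.0000 2.0000]
Step 3: x=[0.0000 7.0000] v=[-6.0000 2.0000]
Step 4: x=[4.0000 4.0000] v=[8.0000 -6.0000]
Step 5: x=[4.0000 4.0000] v=[0.0000 0.0000]
Step 6: x=[0.0000 7.0000] v=[-8.0000 6.0000]
Max displacement = 3.0000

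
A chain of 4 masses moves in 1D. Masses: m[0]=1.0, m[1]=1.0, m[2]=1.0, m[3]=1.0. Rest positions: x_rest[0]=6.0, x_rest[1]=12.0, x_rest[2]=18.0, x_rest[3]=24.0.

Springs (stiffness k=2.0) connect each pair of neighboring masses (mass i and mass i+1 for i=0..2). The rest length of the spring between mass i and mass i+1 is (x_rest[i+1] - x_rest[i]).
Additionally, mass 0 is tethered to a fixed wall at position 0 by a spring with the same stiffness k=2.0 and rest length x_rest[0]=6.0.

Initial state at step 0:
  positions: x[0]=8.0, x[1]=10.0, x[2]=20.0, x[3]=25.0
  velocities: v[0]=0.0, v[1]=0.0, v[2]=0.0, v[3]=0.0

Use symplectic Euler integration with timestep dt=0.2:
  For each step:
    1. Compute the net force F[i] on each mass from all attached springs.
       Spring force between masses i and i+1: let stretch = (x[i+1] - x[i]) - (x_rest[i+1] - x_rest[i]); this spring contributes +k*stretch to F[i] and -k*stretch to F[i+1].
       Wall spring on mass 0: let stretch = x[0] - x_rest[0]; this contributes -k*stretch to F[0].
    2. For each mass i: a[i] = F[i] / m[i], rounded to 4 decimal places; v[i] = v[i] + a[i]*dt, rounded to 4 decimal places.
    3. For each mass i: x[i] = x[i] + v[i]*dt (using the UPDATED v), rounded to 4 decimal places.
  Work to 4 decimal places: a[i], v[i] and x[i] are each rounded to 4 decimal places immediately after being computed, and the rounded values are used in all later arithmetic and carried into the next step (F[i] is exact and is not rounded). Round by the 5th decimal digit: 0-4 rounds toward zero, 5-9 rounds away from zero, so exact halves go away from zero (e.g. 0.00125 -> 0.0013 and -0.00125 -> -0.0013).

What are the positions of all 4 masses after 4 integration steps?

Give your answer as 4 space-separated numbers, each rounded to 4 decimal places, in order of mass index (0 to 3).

Step 0: x=[8.0000 10.0000 20.0000 25.0000] v=[0.0000 0.0000 0.0000 0.0000]
Step 1: x=[7.5200 10.6400 19.6000 25.0800] v=[-2.4000 3.2000 -2.0000 0.4000]
Step 2: x=[6.6880 11.7472 18.9216 25.2016] v=[-4.1600 5.5360 -3.3920 0.6080]
Step 3: x=[5.7257 13.0236 18.1716 25.3008] v=[-4.8115 6.3821 -3.7498 0.4960]
Step 4: x=[4.8892 14.1280 17.5801 25.3097] v=[-4.1826 5.5221 -2.9573 0.0443]

Answer: 4.8892 14.1280 17.5801 25.3097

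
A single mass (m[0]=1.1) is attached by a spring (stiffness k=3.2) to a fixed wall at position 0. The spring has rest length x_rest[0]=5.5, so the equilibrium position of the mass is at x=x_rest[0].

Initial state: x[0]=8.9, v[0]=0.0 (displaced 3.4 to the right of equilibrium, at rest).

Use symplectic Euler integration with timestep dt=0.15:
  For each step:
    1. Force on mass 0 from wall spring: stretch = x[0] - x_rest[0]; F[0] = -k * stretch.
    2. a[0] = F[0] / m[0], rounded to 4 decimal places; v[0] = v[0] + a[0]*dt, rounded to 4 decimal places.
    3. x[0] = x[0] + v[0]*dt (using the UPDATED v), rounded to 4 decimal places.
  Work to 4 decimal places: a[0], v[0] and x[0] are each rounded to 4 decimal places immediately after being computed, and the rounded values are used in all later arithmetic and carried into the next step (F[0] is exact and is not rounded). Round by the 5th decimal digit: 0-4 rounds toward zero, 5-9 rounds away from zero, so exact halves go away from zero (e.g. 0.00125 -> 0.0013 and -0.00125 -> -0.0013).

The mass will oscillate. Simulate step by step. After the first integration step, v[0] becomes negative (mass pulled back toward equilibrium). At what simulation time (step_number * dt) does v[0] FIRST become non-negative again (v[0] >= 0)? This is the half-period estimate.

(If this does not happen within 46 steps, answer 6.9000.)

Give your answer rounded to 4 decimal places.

Answer: 1.9500

Derivation:
Step 0: x=[8.9000] v=[0.0000]
Step 1: x=[8.6775] v=[-1.4836]
Step 2: x=[8.2470] v=[-2.8701]
Step 3: x=[7.6367] v=[-4.0688]
Step 4: x=[6.8865] v=[-5.0012]
Step 5: x=[6.0456] v=[-5.6062]
Step 6: x=[5.1690] v=[-5.8443]
Step 7: x=[4.3140] v=[-5.6999]
Step 8: x=[3.5366] v=[-5.1824]
Step 9: x=[2.8878] v=[-4.3256]
Step 10: x=[2.4099] v=[-3.1857]
Step 11: x=[2.1343] v=[-1.8373]
Step 12: x=[2.0790] v=[-0.3686]
Step 13: x=[2.2476] v=[1.1242]
First v>=0 after going negative at step 13, time=1.9500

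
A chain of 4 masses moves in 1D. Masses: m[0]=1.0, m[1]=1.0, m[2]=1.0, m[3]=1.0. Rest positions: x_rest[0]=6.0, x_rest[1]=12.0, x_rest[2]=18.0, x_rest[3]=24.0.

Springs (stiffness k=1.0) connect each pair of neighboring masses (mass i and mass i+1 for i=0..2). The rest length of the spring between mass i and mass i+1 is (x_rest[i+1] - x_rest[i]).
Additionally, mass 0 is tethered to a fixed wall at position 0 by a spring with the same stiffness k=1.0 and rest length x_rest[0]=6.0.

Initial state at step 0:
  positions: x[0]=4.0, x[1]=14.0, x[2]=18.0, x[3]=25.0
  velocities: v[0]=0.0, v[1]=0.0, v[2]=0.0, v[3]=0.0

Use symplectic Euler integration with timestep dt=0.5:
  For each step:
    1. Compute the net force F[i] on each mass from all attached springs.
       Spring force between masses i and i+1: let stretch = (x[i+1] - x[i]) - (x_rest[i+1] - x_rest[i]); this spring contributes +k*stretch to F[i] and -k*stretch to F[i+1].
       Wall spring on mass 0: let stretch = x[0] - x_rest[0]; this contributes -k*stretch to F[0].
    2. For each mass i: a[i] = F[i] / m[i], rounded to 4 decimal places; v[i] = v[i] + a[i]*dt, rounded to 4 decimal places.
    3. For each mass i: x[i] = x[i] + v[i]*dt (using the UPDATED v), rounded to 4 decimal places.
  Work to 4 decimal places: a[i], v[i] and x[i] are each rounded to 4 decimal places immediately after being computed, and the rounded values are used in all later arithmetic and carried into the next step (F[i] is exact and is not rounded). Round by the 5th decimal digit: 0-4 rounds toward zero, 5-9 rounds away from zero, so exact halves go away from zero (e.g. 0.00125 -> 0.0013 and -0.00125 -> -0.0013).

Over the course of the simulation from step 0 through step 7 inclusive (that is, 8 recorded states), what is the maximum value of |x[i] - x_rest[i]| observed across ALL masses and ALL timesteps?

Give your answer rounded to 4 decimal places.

Step 0: x=[4.0000 14.0000 18.0000 25.0000] v=[0.0000 0.0000 0.0000 0.0000]
Step 1: x=[5.5000 12.5000 18.7500 24.7500] v=[3.0000 -3.0000 1.5000 -0.5000]
Step 2: x=[7.3750 10.8125 19.4375 24.5000] v=[3.7500 -3.3750 1.3750 -0.5000]
Step 3: x=[8.2657 10.4219 19.2344 24.4844] v=[1.7813 -0.7813 -0.4063 -0.0313]
Step 4: x=[7.6290 11.6954 18.1406 24.6563] v=[-1.2735 2.5469 -2.1876 0.3437]
Step 5: x=[6.1016 13.5636 17.0644 24.6993] v=[-3.0548 3.7363 -2.1524 0.0859]
Step 6: x=[4.9143 14.4415 17.0217 24.3335] v=[-2.3746 1.7557 -0.0854 -0.7316]
Step 7: x=[4.8802 13.5826 18.1619 23.6398] v=[-0.0682 -1.7178 2.2804 -1.3875]
Max displacement = 2.4415

Answer: 2.4415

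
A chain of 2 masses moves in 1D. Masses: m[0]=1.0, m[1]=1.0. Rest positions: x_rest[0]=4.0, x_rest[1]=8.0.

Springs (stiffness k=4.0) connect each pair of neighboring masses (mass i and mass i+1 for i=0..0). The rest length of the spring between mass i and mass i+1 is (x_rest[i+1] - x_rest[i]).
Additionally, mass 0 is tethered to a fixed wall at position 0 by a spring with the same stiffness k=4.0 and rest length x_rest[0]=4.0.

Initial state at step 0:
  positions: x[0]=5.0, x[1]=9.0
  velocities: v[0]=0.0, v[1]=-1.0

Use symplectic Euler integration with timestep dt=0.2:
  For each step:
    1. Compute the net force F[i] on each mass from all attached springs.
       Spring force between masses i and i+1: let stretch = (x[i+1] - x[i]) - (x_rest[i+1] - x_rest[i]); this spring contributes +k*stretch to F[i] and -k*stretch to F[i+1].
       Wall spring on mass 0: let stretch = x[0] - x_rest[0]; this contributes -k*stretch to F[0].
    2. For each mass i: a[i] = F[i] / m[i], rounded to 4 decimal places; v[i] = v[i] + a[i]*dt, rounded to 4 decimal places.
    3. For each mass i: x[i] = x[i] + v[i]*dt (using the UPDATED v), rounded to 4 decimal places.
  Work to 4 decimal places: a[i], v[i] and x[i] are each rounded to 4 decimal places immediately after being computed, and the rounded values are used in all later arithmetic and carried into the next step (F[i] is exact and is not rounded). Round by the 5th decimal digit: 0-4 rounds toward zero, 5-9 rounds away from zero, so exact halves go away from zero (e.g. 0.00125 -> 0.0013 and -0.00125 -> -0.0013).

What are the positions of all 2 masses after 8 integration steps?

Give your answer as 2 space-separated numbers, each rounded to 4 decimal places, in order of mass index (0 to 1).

Answer: 3.3967 6.7932

Derivation:
Step 0: x=[5.0000 9.0000] v=[0.0000 -1.0000]
Step 1: x=[4.8400 8.8000] v=[-0.8000 -1.0000]
Step 2: x=[4.5392 8.6064] v=[-1.5040 -0.9680]
Step 3: x=[4.1629 8.4020] v=[-1.8816 -1.0218]
Step 4: x=[3.7988 8.1594] v=[-1.8206 -1.2131]
Step 5: x=[3.5246 7.8591] v=[-1.3712 -1.5016]
Step 6: x=[3.3799 7.5053] v=[-0.7233 -1.7692]
Step 7: x=[3.3545 7.1314] v=[-0.1269 -1.8695]
Step 8: x=[3.3967 6.7932] v=[0.2110 -1.6910]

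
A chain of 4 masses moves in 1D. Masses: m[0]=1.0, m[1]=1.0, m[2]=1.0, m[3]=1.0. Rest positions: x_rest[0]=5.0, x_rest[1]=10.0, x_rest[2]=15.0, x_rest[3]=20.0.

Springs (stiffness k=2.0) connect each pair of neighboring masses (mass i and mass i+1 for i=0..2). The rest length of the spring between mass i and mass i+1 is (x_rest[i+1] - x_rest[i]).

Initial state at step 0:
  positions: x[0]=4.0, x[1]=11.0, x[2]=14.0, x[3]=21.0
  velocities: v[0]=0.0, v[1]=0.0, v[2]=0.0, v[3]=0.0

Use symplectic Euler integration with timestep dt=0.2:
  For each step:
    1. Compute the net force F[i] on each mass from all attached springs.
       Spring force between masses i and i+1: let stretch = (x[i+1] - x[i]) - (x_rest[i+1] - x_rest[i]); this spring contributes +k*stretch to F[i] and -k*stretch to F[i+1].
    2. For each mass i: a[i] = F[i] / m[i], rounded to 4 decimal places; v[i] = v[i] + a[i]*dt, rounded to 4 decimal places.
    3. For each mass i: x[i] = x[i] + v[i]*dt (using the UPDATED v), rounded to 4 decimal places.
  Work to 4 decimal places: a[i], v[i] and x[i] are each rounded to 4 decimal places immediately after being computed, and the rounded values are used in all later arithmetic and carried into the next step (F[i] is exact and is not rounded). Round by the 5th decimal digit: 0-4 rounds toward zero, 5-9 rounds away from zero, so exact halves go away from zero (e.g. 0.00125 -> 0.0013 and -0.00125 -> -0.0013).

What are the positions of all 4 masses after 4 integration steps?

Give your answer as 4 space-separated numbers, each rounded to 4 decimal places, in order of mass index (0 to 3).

Answer: 5.0929 8.9787 16.0213 19.9071

Derivation:
Step 0: x=[4.0000 11.0000 14.0000 21.0000] v=[0.0000 0.0000 0.0000 0.0000]
Step 1: x=[4.1600 10.6800 14.3200 20.8400] v=[0.8000 -1.6000 1.6000 -0.8000]
Step 2: x=[4.4416 10.1296 14.8704 20.5584] v=[1.4080 -2.7520 2.7520 -1.4080]
Step 3: x=[4.7782 9.5034 15.4966 20.2218] v=[1.6832 -3.1309 3.1309 -1.6832]
Step 4: x=[5.0929 8.9787 16.0213 19.9071] v=[1.5733 -2.6237 2.6237 -1.5733]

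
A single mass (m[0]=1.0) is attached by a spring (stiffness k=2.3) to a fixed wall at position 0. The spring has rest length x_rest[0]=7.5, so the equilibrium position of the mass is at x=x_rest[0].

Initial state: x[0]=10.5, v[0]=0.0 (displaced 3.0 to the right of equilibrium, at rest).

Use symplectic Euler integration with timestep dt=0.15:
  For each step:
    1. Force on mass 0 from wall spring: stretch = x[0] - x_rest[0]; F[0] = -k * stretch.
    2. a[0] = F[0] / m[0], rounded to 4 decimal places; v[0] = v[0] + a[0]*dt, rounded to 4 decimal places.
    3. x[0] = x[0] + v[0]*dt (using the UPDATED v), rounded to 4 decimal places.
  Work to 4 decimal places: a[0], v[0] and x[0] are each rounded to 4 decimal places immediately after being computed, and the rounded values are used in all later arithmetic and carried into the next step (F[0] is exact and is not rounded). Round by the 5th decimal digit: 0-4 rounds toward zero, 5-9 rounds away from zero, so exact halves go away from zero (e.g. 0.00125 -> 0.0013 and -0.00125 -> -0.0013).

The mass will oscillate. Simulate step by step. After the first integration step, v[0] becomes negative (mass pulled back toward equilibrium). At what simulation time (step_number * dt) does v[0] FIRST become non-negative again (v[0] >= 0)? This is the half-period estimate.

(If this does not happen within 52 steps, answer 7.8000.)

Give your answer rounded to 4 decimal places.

Answer: 2.1000

Derivation:
Step 0: x=[10.5000] v=[0.0000]
Step 1: x=[10.3448] v=[-1.0350]
Step 2: x=[10.0423] v=[-2.0165]
Step 3: x=[9.6083] v=[-2.8936]
Step 4: x=[9.0652] v=[-3.6210]
Step 5: x=[8.4411] v=[-4.1610]
Step 6: x=[7.7682] v=[-4.4857]
Step 7: x=[7.0815] v=[-4.5782]
Step 8: x=[6.4164] v=[-4.4338]
Step 9: x=[5.8074] v=[-4.0600]
Step 10: x=[5.2860] v=[-3.4761]
Step 11: x=[4.8792] v=[-2.7123]
Step 12: x=[4.6080] v=[-1.8081]
Step 13: x=[4.4864] v=[-0.8104]
Step 14: x=[4.5208] v=[0.2293]
First v>=0 after going negative at step 14, time=2.1000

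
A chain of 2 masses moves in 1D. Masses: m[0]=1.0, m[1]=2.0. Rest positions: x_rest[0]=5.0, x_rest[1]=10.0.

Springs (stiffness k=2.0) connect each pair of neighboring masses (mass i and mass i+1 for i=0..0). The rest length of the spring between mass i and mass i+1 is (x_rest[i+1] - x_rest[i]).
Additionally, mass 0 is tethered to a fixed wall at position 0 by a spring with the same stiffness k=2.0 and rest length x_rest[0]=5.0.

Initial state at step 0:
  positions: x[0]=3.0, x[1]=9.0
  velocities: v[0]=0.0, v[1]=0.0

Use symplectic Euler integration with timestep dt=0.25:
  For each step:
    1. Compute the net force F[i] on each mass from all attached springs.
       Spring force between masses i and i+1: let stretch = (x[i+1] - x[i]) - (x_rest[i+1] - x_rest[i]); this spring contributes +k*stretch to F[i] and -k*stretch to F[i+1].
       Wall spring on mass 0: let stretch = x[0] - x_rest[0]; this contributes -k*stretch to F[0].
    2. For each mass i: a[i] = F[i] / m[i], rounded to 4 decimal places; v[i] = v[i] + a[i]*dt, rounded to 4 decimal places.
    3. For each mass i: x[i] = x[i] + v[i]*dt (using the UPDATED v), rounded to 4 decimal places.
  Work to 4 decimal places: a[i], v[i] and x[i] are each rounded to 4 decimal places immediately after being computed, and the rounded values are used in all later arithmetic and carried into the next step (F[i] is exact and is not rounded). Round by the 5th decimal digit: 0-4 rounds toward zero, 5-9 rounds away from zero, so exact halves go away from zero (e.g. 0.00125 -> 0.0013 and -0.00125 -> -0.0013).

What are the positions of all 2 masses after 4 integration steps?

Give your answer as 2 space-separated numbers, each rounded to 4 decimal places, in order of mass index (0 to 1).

Step 0: x=[3.0000 9.0000] v=[0.0000 0.0000]
Step 1: x=[3.3750 8.9375] v=[1.5000 -0.2500]
Step 2: x=[4.0235 8.8399] v=[2.5938 -0.3906]
Step 3: x=[4.7711 8.7537] v=[2.9903 -0.3447]
Step 4: x=[5.4201 8.7311] v=[2.5961 -0.0904]

Answer: 5.4201 8.7311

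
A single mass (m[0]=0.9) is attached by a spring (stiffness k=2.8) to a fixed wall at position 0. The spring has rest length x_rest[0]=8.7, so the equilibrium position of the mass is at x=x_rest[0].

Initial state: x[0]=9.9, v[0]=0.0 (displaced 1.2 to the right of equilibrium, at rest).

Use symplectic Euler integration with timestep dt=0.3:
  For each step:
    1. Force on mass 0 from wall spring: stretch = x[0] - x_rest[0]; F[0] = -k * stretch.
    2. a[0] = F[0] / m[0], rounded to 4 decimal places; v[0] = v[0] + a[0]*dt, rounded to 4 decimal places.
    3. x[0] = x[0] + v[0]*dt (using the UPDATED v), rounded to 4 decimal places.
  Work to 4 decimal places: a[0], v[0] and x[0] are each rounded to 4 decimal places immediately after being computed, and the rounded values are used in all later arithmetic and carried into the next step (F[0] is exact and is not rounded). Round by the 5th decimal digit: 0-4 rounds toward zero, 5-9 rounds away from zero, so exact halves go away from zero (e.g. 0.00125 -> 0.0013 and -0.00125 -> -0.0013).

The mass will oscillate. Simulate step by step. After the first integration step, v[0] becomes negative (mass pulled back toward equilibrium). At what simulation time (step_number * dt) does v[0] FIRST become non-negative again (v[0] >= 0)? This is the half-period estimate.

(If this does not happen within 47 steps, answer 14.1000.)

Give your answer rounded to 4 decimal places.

Answer: 1.8000

Derivation:
Step 0: x=[9.9000] v=[0.0000]
Step 1: x=[9.5640] v=[-1.1200]
Step 2: x=[8.9861] v=[-1.9264]
Step 3: x=[8.3281] v=[-2.1934]
Step 4: x=[7.7742] v=[-1.8463]
Step 5: x=[7.4795] v=[-0.9822]
Step 6: x=[7.5266] v=[0.1569]
First v>=0 after going negative at step 6, time=1.8000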